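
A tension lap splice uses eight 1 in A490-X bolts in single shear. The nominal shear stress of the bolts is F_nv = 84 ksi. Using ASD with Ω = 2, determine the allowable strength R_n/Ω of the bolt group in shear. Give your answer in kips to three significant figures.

A_b = π × 1² / 4 = 0.7854 in².
R_n = F_nv · A_b · n · n_s = 84 × 0.7854 × 8 × 1 = 527.8 kips.
Allowable strength R_n/Ω = 527.8 / 2 = 264 kips.

264 kips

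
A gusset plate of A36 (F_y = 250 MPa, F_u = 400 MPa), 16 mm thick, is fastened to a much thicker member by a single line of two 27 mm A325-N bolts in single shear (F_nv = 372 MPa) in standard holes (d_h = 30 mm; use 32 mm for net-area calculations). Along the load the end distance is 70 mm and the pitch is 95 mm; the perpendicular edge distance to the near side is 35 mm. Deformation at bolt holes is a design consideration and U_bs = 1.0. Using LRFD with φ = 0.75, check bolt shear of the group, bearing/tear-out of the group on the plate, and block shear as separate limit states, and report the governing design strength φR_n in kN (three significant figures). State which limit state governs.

Bolt shear: A_b = π·27²/4 = 572.6 mm²; R_n = 372 × 572.6 × 2 × 1 / 1000 = 426 kN → 0.75 × 426 = 319 kN.
Bearing: edge l_c = 55, r_n = 414.7 kN; interior l_c = 65, r_n = 414.7 kN; R_n = 414.7 + 1·414.7 = 829.4 kN → 622 kN.
Block shear: A_gv = 2640, A_nv = 1872, A_nt = 304 mm²; R_n = min(0.6F_uA_nv, 0.6F_yA_gv) + U_bs·F_u·A_nt = 517.6 kN → 388 kN.
Bolt shear governs: 319 kN.

319 kN (bolt shear governs)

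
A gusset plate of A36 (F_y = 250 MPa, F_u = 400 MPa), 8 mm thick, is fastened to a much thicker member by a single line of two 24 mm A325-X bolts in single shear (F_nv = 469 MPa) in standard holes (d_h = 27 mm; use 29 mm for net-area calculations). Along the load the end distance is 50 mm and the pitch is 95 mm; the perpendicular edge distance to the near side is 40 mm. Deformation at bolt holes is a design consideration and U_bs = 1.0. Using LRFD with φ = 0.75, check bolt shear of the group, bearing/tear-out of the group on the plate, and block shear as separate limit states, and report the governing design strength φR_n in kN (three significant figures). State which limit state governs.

Bolt shear: A_b = π·24²/4 = 452.4 mm²; R_n = 469 × 452.4 × 2 × 1 / 1000 = 424.3 kN → 0.75 × 424.3 = 318 kN.
Bearing: edge l_c = 36.5, r_n = 140.2 kN; interior l_c = 68, r_n = 184.3 kN; R_n = 140.2 + 1·184.3 = 324.5 kN → 243 kN.
Block shear: A_gv = 1160, A_nv = 812, A_nt = 204 mm²; R_n = min(0.6F_uA_nv, 0.6F_yA_gv) + U_bs·F_u·A_nt = 255.6 kN → 192 kN.
Block shear governs: 192 kN.

192 kN (block shear governs)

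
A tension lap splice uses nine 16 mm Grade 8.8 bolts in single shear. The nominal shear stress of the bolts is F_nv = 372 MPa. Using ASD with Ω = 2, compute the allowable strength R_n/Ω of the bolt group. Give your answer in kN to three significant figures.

A_b = π × 16² / 4 = 201.1 mm².
R_n = F_nv · A_b · n · n_s = 372 × 201.1 × 9 × 1 / 1000 = 673.2 kN.
Allowable strength R_n/Ω = 673.2 / 2 = 337 kN.

337 kN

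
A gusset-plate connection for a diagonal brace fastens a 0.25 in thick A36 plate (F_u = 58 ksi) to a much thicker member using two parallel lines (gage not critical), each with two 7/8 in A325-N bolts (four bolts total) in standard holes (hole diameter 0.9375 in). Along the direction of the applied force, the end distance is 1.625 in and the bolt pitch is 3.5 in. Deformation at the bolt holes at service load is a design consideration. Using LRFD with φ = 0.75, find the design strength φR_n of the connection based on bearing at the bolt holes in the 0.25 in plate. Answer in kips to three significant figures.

75.9 kips

Per bolt r_n = 1.2 l_c t F_u ≤ 2.4 d t F_u; upper limit = 2.4 × 0.875 × 0.25 × 58 = 30.45 kips.
Edge bolt: l_c = 1.625 − 0.9375/2 = 1.156 in → 1.2 × 1.156 × 0.25 × 58 = 20.12 → r_n = 20.12 kips.
Interior bolts: l_c = 3.5 − 0.9375 = 2.562 in → 1.2 × 2.562 × 0.25 × 58 = 44.59 → r_n = 30.45 kips.
R_n = 2 × 20.12 + 2 × 30.45 = 101.1 kips.
Design strength φR_n = 0.75 × 101.1 = 75.9 kips.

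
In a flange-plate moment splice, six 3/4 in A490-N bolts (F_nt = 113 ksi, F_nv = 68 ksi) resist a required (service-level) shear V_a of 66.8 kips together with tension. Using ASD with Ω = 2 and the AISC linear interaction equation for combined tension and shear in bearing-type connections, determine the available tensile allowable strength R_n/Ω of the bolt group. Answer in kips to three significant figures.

83.7 kips

A_b = π·0.75²/4 = 0.4418 in²; f_rv = 66.8 / (6 × 0.4418) = 25.2 ksi.
F'_nt = 1.3 F_nt − (Ω F_nt / F_nv) f_rv = 1.3·113 − (2·113/68)·25.2 = 63.14 ksi, capped at F_nt → F'_nt = 63.14 ksi.
R_n = F'_nt · A_b · n = 63.14 × 0.4418 × 6 = 167.4 kips.
Allowable strength R_n/Ω = 167.4 / 2 = 83.7 kips.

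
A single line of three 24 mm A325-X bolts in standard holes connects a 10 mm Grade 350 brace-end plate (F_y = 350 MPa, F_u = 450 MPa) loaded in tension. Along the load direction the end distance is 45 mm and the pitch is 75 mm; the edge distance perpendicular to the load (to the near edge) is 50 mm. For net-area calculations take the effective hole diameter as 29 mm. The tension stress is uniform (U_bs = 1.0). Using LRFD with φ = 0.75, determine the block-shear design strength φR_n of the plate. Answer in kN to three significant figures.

Shear plane L_v = 45 + 2·75 = 195 mm; A_gv = 195 × 10 = 1950 mm².
A_nv = (195 − 2.5·29) × 10 = 1225 mm².
A_nt = (50 − 0.5·29) × 10 = 355 mm².
0.6 F_u A_nv = 330.8 kN; 0.6 F_y A_gv = 409.5 kN → shear rupture governs the shear term.
R_n = 330.8 + 1.0 × 450 × 355 / 1000 = 490.5 kN.
Design strength φR_n = 0.75 × 490.5 = 368 kN.

368 kN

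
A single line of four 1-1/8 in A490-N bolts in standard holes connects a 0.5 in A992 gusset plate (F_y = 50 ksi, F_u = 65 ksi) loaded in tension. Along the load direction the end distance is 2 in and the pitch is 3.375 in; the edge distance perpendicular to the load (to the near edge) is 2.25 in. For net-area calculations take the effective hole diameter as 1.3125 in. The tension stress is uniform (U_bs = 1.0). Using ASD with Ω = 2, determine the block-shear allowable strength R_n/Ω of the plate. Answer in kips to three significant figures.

Shear plane L_v = 2 + 3·3.375 = 12.12 in; A_gv = 12.12 × 0.5 = 6.062 in².
A_nv = (12.12 − 3.5·1.3125) × 0.5 = 3.766 in².
A_nt = (2.25 − 0.5·1.3125) × 0.5 = 0.7969 in².
0.6 F_u A_nv = 146.9 kips; 0.6 F_y A_gv = 181.9 kips → shear rupture governs the shear term.
R_n = 146.9 + 1.0 × 65 × 0.7969 = 198.7 kips.
Allowable strength R_n/Ω = 198.7 / 2 = 99.3 kips.

99.3 kips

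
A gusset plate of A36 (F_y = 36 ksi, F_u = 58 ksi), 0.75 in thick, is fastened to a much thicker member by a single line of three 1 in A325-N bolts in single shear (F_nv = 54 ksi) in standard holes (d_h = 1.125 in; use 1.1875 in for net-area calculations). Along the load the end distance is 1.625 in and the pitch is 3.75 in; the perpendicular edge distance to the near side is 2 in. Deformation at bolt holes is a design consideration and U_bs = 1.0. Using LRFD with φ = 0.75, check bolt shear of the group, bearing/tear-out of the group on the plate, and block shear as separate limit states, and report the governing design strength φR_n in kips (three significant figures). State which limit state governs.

95.4 kips (bolt shear governs)

Bolt shear: A_b = π·1²/4 = 0.7854 in²; R_n = 54 × 0.7854 × 3 × 1 = 127.2 kips → 0.75 × 127.2 = 95.4 kips.
Bearing: edge l_c = 1.062, r_n = 55.46 kips; interior l_c = 2.625, r_n = 104.4 kips; R_n = 55.46 + 2·104.4 = 264.3 kips → 198 kips.
Block shear: A_gv = 6.844, A_nv = 4.617, A_nt = 1.055 in²; R_n = min(0.6F_uA_nv, 0.6F_yA_gv) + U_bs·F_u·A_nt = 209 kips → 157 kips.
Bolt shear governs: 95.4 kips.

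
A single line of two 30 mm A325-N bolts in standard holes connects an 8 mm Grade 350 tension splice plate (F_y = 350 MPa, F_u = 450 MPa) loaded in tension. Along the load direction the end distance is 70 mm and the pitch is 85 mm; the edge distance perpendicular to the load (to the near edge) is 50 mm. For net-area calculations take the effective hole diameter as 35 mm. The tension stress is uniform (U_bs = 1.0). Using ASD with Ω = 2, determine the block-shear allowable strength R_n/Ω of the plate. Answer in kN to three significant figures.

Shear plane L_v = 70 + 1·85 = 155 mm; A_gv = 155 × 8 = 1240 mm².
A_nv = (155 − 1.5·35) × 8 = 820 mm².
A_nt = (50 − 0.5·35) × 8 = 260 mm².
0.6 F_u A_nv = 221.4 kN; 0.6 F_y A_gv = 260.4 kN → shear rupture governs the shear term.
R_n = 221.4 + 1.0 × 450 × 260 / 1000 = 338.4 kN.
Allowable strength R_n/Ω = 338.4 / 2 = 169 kN.

169 kN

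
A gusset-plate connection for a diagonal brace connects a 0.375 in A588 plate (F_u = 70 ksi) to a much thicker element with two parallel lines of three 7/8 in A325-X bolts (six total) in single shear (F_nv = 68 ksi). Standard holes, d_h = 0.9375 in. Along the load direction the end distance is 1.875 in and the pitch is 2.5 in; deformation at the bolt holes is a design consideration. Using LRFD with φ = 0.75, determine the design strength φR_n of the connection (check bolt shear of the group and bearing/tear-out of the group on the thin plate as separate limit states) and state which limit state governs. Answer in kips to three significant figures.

184 kips (bolt shear governs)

Bolt shear: A_b = π·0.875²/4 = 0.6013 in²; R_n = 68 × 0.6013 × 6 × 1 = 245.3 kips → 0.75 × 245.3 = 184 kips.
Bearing (1.2 l_c t F_u ≤ 2.4 d t F_u): upper limit = 2.4·0.875·0.375·70 = 55.13 kips.
  Edge l_c = 1.875 − 0.9375/2 = 1.406 → r_n = 44.3 kips; interior l_c = 2.5 − 0.9375 = 1.562 → r_n = 49.22 kips.
  R_n,bearing = 2·44.3 + 4·49.22 = 285.5 kips → 0.75 × 285.5 = 214 kips.
Bolt shear governs: 184 kips.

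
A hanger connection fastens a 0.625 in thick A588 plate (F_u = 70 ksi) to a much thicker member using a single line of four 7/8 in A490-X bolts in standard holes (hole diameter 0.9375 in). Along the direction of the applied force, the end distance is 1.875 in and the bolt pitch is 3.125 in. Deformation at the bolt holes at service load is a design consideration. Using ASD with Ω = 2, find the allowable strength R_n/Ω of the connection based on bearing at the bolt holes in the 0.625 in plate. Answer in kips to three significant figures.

175 kips

Per bolt r_n = 1.2 l_c t F_u ≤ 2.4 d t F_u; upper limit = 2.4 × 0.875 × 0.625 × 70 = 91.88 kips.
Edge bolt: l_c = 1.875 − 0.9375/2 = 1.406 in → 1.2 × 1.406 × 0.625 × 70 = 73.83 → r_n = 73.83 kips.
Interior bolts: l_c = 3.125 − 0.9375 = 2.188 in → 1.2 × 2.188 × 0.625 × 70 = 114.8 → r_n = 91.88 kips.
R_n = 1 × 73.83 + 3 × 91.88 = 349.5 kips.
Allowable strength R_n/Ω = 349.5 / 2 = 175 kips.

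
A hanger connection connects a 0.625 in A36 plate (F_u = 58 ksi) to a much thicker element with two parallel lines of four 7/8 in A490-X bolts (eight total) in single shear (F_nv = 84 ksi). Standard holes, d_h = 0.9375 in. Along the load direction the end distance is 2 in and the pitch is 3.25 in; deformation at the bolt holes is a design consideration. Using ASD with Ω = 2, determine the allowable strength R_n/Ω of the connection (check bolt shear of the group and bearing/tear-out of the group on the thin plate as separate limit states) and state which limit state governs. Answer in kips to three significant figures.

Bolt shear: A_b = π·0.875²/4 = 0.6013 in²; R_n = 84 × 0.6013 × 8 × 1 = 404.1 kips → 404.1 / 2 = 202 kips.
Bearing (1.2 l_c t F_u ≤ 2.4 d t F_u): upper limit = 2.4·0.875·0.625·58 = 76.12 kips.
  Edge l_c = 2 − 0.9375/2 = 1.531 → r_n = 66.61 kips; interior l_c = 3.25 − 0.9375 = 2.312 → r_n = 76.12 kips.
  R_n,bearing = 2·66.61 + 6·76.12 = 590 kips → 590 / 2 = 295 kips.
Bolt shear governs: 202 kips.

202 kips (bolt shear governs)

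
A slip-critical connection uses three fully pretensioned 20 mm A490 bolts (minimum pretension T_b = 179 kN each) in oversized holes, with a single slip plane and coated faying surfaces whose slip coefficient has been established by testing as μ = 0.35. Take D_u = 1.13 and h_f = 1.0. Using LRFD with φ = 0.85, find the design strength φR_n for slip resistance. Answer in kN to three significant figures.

181 kN

R_n = μ · D_u · h_f · T_b · n_s · n_b = 0.35 × 1.13 × 1.0 × 179 × 1 × 3 = 212.4 kN.
Design strength φR_n = 0.85 × 212.4 = 181 kN.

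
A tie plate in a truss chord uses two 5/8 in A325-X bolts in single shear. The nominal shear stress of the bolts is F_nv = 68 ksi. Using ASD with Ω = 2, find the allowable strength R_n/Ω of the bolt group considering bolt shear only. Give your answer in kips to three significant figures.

20.9 kips

A_b = π × 0.625² / 4 = 0.3068 in².
R_n = F_nv · A_b · n · n_s = 68 × 0.3068 × 2 × 1 = 41.72 kips.
Allowable strength R_n/Ω = 41.72 / 2 = 20.9 kips.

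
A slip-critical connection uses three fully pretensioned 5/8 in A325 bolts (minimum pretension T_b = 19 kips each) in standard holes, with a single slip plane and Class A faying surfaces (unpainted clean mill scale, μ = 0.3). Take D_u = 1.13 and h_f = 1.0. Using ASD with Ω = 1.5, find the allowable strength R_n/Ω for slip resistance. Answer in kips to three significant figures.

R_n = μ · D_u · h_f · T_b · n_s · n_b = 0.3 × 1.13 × 1.0 × 19 × 1 × 3 = 19.32 kips.
Allowable strength R_n/Ω = 19.32 / 1.5 = 12.9 kips.

12.9 kips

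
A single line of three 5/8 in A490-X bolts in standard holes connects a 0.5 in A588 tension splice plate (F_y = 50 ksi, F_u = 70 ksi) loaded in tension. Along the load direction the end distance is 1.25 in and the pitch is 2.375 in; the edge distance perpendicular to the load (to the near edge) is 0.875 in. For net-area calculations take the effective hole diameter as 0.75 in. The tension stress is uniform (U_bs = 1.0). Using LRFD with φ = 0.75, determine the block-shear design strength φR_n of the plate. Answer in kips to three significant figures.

78.1 kips

Shear plane L_v = 1.25 + 2·2.375 = 6 in; A_gv = 6 × 0.5 = 3 in².
A_nv = (6 − 2.5·0.75) × 0.5 = 2.062 in².
A_nt = (0.875 − 0.5·0.75) × 0.5 = 0.25 in².
0.6 F_u A_nv = 86.62 kips; 0.6 F_y A_gv = 90 kips → shear rupture governs the shear term.
R_n = 86.62 + 1.0 × 70 × 0.25 = 104.1 kips.
Design strength φR_n = 0.75 × 104.1 = 78.1 kips.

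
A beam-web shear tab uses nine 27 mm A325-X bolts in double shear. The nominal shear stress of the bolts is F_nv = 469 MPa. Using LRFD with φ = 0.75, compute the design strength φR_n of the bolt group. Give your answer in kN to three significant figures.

A_b = π × 27² / 4 = 572.6 mm².
R_n = F_nv · A_b · n · n_s = 469 × 572.6 × 9 × 2 / 1000 = 4834 kN.
Design strength φR_n = 0.75 × 4834 = 3630 kN.

3630 kN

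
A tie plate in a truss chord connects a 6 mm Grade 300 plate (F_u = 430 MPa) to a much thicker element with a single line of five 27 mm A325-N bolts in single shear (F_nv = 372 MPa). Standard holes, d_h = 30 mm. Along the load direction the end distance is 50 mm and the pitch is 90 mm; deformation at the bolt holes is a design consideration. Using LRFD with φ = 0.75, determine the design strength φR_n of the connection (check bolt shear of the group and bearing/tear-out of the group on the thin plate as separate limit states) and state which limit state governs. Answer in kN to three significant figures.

583 kN (bearing governs)

Bolt shear: A_b = π·27²/4 = 572.6 mm²; R_n = 372 × 572.6 × 5 × 1 / 1000 = 1065 kN → 0.75 × 1065 = 799 kN.
Bearing (1.2 l_c t F_u ≤ 2.4 d t F_u): upper limit = 2.4·27·6·430 / 1000 = 167.2 kN.
  Edge l_c = 50 − 30/2 = 35 → r_n = 108.4 kN; interior l_c = 90 − 30 = 60 → r_n = 167.2 kN.
  R_n,bearing = 1·108.4 + 4·167.2 = 777.1 kN → 0.75 × 777.1 = 583 kN.
Bearing governs: 583 kN.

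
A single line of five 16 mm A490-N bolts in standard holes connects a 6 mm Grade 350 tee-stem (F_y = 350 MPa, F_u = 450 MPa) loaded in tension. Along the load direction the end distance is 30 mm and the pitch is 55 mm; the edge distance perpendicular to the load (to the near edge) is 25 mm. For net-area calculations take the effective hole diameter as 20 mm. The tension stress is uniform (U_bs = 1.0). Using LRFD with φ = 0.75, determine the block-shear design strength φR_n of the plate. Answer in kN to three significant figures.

225 kN

Shear plane L_v = 30 + 4·55 = 250 mm; A_gv = 250 × 6 = 1500 mm².
A_nv = (250 − 4.5·20) × 6 = 960 mm².
A_nt = (25 − 0.5·20) × 6 = 90 mm².
0.6 F_u A_nv = 259.2 kN; 0.6 F_y A_gv = 315 kN → shear rupture governs the shear term.
R_n = 259.2 + 1.0 × 450 × 90 / 1000 = 299.7 kN.
Design strength φR_n = 0.75 × 299.7 = 225 kN.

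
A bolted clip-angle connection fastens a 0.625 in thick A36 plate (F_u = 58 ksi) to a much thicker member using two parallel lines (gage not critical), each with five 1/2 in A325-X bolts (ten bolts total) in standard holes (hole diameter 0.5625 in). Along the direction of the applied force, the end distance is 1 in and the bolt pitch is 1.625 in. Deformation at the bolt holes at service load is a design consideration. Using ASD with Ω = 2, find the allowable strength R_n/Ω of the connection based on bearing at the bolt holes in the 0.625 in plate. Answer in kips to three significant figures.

Per bolt r_n = 1.2 l_c t F_u ≤ 2.4 d t F_u; upper limit = 2.4 × 0.5 × 0.625 × 58 = 43.5 kips.
Edge bolt: l_c = 1 − 0.5625/2 = 0.7188 in → 1.2 × 0.7188 × 0.625 × 58 = 31.27 → r_n = 31.27 kips.
Interior bolts: l_c = 1.625 − 0.5625 = 1.062 in → 1.2 × 1.062 × 0.625 × 58 = 46.22 → r_n = 43.5 kips.
R_n = 2 × 31.27 + 8 × 43.5 = 410.5 kips.
Allowable strength R_n/Ω = 410.5 / 2 = 205 kips.

205 kips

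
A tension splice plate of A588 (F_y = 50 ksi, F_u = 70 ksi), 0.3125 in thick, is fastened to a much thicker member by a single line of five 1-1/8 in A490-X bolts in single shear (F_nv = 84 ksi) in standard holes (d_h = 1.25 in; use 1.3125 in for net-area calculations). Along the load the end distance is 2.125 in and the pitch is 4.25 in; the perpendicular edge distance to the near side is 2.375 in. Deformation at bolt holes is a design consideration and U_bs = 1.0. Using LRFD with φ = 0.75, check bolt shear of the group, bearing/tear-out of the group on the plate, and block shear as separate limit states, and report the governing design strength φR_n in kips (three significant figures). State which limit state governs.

158 kips (block shear governs)

Bolt shear: A_b = π·1.125²/4 = 0.994 in²; R_n = 84 × 0.994 × 5 × 1 = 417.5 kips → 0.75 × 417.5 = 313 kips.
Bearing: edge l_c = 1.5, r_n = 39.38 kips; interior l_c = 3, r_n = 59.06 kips; R_n = 39.38 + 4·59.06 = 275.6 kips → 207 kips.
Block shear: A_gv = 5.977, A_nv = 4.131, A_nt = 0.5371 in²; R_n = min(0.6F_uA_nv, 0.6F_yA_gv) + U_bs·F_u·A_nt = 211.1 kips → 158 kips.
Block shear governs: 158 kips.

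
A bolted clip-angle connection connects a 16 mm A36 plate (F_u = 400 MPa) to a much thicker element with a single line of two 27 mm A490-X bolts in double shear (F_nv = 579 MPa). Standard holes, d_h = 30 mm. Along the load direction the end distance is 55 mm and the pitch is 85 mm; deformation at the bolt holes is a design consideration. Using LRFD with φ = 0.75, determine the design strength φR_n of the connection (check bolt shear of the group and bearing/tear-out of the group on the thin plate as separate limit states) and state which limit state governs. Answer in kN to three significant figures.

541 kN (bearing governs)

Bolt shear: A_b = π·27²/4 = 572.6 mm²; R_n = 579 × 572.6 × 2 × 2 / 1000 = 1326 kN → 0.75 × 1326 = 995 kN.
Bearing (1.2 l_c t F_u ≤ 2.4 d t F_u): upper limit = 2.4·27·16·400 / 1000 = 414.7 kN.
  Edge l_c = 55 − 30/2 = 40 → r_n = 307.2 kN; interior l_c = 85 − 30 = 55 → r_n = 414.7 kN.
  R_n,bearing = 1·307.2 + 1·414.7 = 721.9 kN → 0.75 × 721.9 = 541 kN.
Bearing governs: 541 kN.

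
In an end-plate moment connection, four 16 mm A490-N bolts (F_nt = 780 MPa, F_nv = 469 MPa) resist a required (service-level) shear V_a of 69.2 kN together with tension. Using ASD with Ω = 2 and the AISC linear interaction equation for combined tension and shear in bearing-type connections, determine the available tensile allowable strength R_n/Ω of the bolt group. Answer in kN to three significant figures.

A_b = π·16²/4 = 201.1 mm²; f_rv = 69.2 × 1000 / (4 × 201.1) = 86.04 MPa.
F'_nt = 1.3 F_nt − (Ω F_nt / F_nv) f_rv = 1.3·780 − (2·780/469)·86.04 = 727.8 MPa, capped at F_nt → F'_nt = 727.8 MPa.
R_n = F'_nt · A_b · n = 727.8 × 201.1 × 4 / 1000 = 585.3 kN.
Allowable strength R_n/Ω = 585.3 / 2 = 293 kN.

293 kN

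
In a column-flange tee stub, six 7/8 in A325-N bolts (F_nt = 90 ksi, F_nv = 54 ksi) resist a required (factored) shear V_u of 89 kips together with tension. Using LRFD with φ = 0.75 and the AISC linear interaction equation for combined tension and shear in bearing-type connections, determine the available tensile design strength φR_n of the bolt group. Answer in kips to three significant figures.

168 kips

A_b = π·0.875²/4 = 0.6013 in²; f_rv = 89 / (6 × 0.6013) = 24.67 ksi.
F'_nt = 1.3 F_nt − (F_nt / φF_nv) f_rv = 1.3·90 − (90/(0.75·54))·24.67 = 62.18 ksi, capped at F_nt → F'_nt = 62.18 ksi.
R_n = F'_nt · A_b · n = 62.18 × 0.6013 × 6 = 224.3 kips.
Design strength φR_n = 0.75 × 224.3 = 168 kips.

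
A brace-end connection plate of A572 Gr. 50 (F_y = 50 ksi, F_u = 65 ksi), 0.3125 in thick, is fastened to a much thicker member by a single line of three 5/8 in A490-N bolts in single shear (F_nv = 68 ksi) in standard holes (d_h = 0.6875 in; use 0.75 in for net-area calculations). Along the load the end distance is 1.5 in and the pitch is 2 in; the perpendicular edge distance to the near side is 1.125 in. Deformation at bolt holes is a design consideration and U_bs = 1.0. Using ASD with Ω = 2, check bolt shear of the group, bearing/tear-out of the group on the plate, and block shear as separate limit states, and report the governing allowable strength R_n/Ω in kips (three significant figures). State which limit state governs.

29.7 kips (block shear governs)

Bolt shear: A_b = π·0.625²/4 = 0.3068 in²; R_n = 68 × 0.3068 × 3 × 1 = 62.59 kips → 62.59 / 2 = 31.3 kips.
Bearing: edge l_c = 1.156, r_n = 28.18 kips; interior l_c = 1.312, r_n = 30.47 kips; R_n = 28.18 + 2·30.47 = 89.12 kips → 44.6 kips.
Block shear: A_gv = 1.719, A_nv = 1.133, A_nt = 0.2344 in²; R_n = min(0.6F_uA_nv, 0.6F_yA_gv) + U_bs·F_u·A_nt = 59.41 kips → 29.7 kips.
Block shear governs: 29.7 kips.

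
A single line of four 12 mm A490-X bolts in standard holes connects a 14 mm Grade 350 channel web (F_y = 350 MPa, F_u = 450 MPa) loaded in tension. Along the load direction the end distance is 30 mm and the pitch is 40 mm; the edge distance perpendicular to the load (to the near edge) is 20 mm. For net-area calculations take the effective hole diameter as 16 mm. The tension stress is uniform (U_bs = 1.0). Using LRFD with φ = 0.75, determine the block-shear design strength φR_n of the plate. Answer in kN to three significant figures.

Shear plane L_v = 30 + 3·40 = 150 mm; A_gv = 150 × 14 = 2100 mm².
A_nv = (150 − 3.5·16) × 14 = 1316 mm².
A_nt = (20 − 0.5·16) × 14 = 168 mm².
0.6 F_u A_nv = 355.3 kN; 0.6 F_y A_gv = 441 kN → shear rupture governs the shear term.
R_n = 355.3 + 1.0 × 450 × 168 / 1000 = 430.9 kN.
Design strength φR_n = 0.75 × 430.9 = 323 kN.

323 kN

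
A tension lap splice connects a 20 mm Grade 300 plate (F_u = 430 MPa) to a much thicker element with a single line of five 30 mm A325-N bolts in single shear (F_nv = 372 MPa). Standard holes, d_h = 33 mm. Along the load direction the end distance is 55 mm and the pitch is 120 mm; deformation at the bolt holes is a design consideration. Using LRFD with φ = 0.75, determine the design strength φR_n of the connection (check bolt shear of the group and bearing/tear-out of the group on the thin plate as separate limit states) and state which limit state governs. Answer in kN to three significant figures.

Bolt shear: A_b = π·30²/4 = 706.9 mm²; R_n = 372 × 706.9 × 5 × 1 / 1000 = 1315 kN → 0.75 × 1315 = 986 kN.
Bearing (1.2 l_c t F_u ≤ 2.4 d t F_u): upper limit = 2.4·30·20·430 / 1000 = 619.2 kN.
  Edge l_c = 55 − 33/2 = 38.5 → r_n = 397.3 kN; interior l_c = 120 − 33 = 87 → r_n = 619.2 kN.
  R_n,bearing = 1·397.3 + 4·619.2 = 2874 kN → 0.75 × 2874 = 2160 kN.
Bolt shear governs: 986 kN.

986 kN (bolt shear governs)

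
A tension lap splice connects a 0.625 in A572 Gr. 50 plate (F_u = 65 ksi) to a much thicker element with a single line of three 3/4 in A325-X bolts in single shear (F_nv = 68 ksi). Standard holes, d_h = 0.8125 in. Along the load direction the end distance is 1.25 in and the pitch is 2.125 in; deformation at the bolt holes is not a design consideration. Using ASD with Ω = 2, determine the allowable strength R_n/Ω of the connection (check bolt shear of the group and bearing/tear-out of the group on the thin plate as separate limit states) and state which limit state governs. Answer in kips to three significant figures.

45.1 kips (bolt shear governs)

Bolt shear: A_b = π·0.75²/4 = 0.4418 in²; R_n = 68 × 0.4418 × 3 × 1 = 90.12 kips → 90.12 / 2 = 45.1 kips.
Bearing (1.5 l_c t F_u ≤ 3.0 d t F_u): upper limit = 3.0·0.75·0.625·65 = 91.41 kips.
  Edge l_c = 1.25 − 0.8125/2 = 0.8438 → r_n = 51.42 kips; interior l_c = 2.125 − 0.8125 = 1.312 → r_n = 79.98 kips.
  R_n,bearing = 1·51.42 + 2·79.98 = 211.4 kips → 211.4 / 2 = 106 kips.
Bolt shear governs: 45.1 kips.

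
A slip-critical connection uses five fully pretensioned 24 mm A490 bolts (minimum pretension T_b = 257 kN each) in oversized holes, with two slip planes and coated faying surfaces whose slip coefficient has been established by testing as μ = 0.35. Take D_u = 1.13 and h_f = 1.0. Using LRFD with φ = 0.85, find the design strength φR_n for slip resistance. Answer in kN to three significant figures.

R_n = μ · D_u · h_f · T_b · n_s · n_b = 0.35 × 1.13 × 1.0 × 257 × 2 × 5 = 1016 kN.
Design strength φR_n = 0.85 × 1016 = 864 kN.

864 kN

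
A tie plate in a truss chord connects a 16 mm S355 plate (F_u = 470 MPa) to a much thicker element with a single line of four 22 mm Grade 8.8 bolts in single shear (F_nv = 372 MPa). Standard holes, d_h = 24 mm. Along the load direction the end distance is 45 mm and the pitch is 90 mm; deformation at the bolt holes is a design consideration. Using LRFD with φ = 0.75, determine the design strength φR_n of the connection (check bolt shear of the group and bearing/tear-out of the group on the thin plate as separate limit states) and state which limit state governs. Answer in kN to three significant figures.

424 kN (bolt shear governs)

Bolt shear: A_b = π·22²/4 = 380.1 mm²; R_n = 372 × 380.1 × 4 × 1 / 1000 = 565.6 kN → 0.75 × 565.6 = 424 kN.
Bearing (1.2 l_c t F_u ≤ 2.4 d t F_u): upper limit = 2.4·22·16·470 / 1000 = 397.1 kN.
  Edge l_c = 45 − 24/2 = 33 → r_n = 297.8 kN; interior l_c = 90 − 24 = 66 → r_n = 397.1 kN.
  R_n,bearing = 1·297.8 + 3·397.1 = 1489 kN → 0.75 × 1489 = 1120 kN.
Bolt shear governs: 424 kN.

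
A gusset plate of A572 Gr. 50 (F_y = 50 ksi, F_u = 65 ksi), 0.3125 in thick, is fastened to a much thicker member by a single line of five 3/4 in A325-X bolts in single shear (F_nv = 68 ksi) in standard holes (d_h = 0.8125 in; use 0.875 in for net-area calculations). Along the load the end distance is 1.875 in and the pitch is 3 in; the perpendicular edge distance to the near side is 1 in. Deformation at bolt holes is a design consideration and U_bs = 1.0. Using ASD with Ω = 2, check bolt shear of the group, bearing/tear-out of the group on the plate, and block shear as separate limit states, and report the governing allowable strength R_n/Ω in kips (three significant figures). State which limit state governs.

66.3 kips (block shear governs)

Bolt shear: A_b = π·0.75²/4 = 0.4418 in²; R_n = 68 × 0.4418 × 5 × 1 = 150.2 kips → 150.2 / 2 = 75.1 kips.
Bearing: edge l_c = 1.469, r_n = 35.8 kips; interior l_c = 2.188, r_n = 36.56 kips; R_n = 35.8 + 4·36.56 = 182.1 kips → 91 kips.
Block shear: A_gv = 4.336, A_nv = 3.105, A_nt = 0.1758 in²; R_n = min(0.6F_uA_nv, 0.6F_yA_gv) + U_bs·F_u·A_nt = 132.5 kips → 66.3 kips.
Block shear governs: 66.3 kips.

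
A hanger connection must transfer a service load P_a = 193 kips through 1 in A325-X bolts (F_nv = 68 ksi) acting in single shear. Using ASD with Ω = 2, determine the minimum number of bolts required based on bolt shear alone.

A_b = π·1²/4 = 0.7854 in².
Per-bolt allowable strength R_n/Ω = 68 × 0.7854 × 1 / 2 = 26.7 kips.
n ≥ 193 / 26.7 = 7.228 → use 8 bolts.

8 bolts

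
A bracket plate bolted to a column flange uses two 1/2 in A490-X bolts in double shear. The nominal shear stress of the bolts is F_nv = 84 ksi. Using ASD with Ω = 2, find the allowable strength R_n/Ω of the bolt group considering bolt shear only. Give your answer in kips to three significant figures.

A_b = π × 0.5² / 4 = 0.1963 in².
R_n = F_nv · A_b · n · n_s = 84 × 0.1963 × 2 × 2 = 65.97 kips.
Allowable strength R_n/Ω = 65.97 / 2 = 33 kips.

33 kips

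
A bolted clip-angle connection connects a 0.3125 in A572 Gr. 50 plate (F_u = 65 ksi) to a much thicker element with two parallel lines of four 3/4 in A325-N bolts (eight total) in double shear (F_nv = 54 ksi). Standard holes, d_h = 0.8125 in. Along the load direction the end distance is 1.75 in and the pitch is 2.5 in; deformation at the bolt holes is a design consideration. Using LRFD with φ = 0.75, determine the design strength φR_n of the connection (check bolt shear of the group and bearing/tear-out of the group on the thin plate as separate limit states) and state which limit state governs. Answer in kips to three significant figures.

Bolt shear: A_b = π·0.75²/4 = 0.4418 in²; R_n = 54 × 0.4418 × 8 × 2 = 381.7 kips → 0.75 × 381.7 = 286 kips.
Bearing (1.2 l_c t F_u ≤ 2.4 d t F_u): upper limit = 2.4·0.75·0.3125·65 = 36.56 kips.
  Edge l_c = 1.75 − 0.8125/2 = 1.344 → r_n = 32.75 kips; interior l_c = 2.5 − 0.8125 = 1.688 → r_n = 36.56 kips.
  R_n,bearing = 2·32.75 + 6·36.56 = 284.9 kips → 0.75 × 284.9 = 214 kips.
Bearing governs: 214 kips.

214 kips (bearing governs)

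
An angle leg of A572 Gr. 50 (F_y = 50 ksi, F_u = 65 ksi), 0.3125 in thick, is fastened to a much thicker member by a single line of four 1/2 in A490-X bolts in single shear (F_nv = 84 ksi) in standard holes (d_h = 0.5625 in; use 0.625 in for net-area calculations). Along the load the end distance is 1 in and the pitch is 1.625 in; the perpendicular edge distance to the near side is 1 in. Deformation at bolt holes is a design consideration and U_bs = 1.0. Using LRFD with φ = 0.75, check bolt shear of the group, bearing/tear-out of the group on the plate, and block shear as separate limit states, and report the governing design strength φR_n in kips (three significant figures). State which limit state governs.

44.2 kips (block shear governs)

Bolt shear: A_b = π·0.5²/4 = 0.1963 in²; R_n = 84 × 0.1963 × 4 × 1 = 65.97 kips → 0.75 × 65.97 = 49.5 kips.
Bearing: edge l_c = 0.7188, r_n = 17.52 kips; interior l_c = 1.062, r_n = 24.38 kips; R_n = 17.52 + 3·24.38 = 90.64 kips → 68 kips.
Block shear: A_gv = 1.836, A_nv = 1.152, A_nt = 0.2148 in²; R_n = min(0.6F_uA_nv, 0.6F_yA_gv) + U_bs·F_u·A_nt = 58.91 kips → 44.2 kips.
Block shear governs: 44.2 kips.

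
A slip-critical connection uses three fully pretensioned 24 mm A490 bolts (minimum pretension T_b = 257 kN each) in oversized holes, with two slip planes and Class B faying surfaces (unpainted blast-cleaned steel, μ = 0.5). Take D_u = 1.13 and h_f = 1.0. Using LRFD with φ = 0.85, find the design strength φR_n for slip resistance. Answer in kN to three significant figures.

R_n = μ · D_u · h_f · T_b · n_s · n_b = 0.5 × 1.13 × 1.0 × 257 × 2 × 3 = 871.2 kN.
Design strength φR_n = 0.85 × 871.2 = 741 kN.

741 kN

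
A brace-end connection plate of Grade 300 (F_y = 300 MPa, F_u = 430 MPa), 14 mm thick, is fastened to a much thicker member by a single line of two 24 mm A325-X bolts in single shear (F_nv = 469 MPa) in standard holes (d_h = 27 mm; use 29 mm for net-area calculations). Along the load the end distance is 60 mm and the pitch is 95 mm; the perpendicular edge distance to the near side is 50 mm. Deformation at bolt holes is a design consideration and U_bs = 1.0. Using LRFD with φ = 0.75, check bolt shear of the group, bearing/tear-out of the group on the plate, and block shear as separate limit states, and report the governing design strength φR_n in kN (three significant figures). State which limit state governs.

Bolt shear: A_b = π·24²/4 = 452.4 mm²; R_n = 469 × 452.4 × 2 × 1 / 1000 = 424.3 kN → 0.75 × 424.3 = 318 kN.
Bearing: edge l_c = 46.5, r_n = 335.9 kN; interior l_c = 68, r_n = 346.8 kN; R_n = 335.9 + 1·346.8 = 682.7 kN → 512 kN.
Block shear: A_gv = 2170, A_nv = 1561, A_nt = 497 mm²; R_n = min(0.6F_uA_nv, 0.6F_yA_gv) + U_bs·F_u·A_nt = 604.3 kN → 453 kN.
Bolt shear governs: 318 kN.

318 kN (bolt shear governs)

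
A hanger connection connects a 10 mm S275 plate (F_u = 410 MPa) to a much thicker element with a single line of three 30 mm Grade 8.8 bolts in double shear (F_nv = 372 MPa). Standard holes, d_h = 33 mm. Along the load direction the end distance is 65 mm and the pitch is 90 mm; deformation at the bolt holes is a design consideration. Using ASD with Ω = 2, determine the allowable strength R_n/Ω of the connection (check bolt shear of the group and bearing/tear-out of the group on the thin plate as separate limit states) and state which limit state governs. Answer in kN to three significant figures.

400 kN (bearing governs)

Bolt shear: A_b = π·30²/4 = 706.9 mm²; R_n = 372 × 706.9 × 3 × 2 / 1000 = 1578 kN → 1578 / 2 = 789 kN.
Bearing (1.2 l_c t F_u ≤ 2.4 d t F_u): upper limit = 2.4·30·10·410 / 1000 = 295.2 kN.
  Edge l_c = 65 − 33/2 = 48.5 → r_n = 238.6 kN; interior l_c = 90 − 33 = 57 → r_n = 280.4 kN.
  R_n,bearing = 1·238.6 + 2·280.4 = 799.5 kN → 799.5 / 2 = 400 kN.
Bearing governs: 400 kN.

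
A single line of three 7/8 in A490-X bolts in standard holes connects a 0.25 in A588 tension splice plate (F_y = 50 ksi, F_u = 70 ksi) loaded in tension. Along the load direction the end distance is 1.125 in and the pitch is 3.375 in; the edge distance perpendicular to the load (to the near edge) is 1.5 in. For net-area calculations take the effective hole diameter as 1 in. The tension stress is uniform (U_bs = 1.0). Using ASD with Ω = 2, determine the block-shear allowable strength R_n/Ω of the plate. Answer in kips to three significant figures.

37 kips

Shear plane L_v = 1.125 + 2·3.375 = 7.875 in; A_gv = 7.875 × 0.25 = 1.969 in².
A_nv = (7.875 − 2.5·1) × 0.25 = 1.344 in².
A_nt = (1.5 − 0.5·1) × 0.25 = 0.25 in².
0.6 F_u A_nv = 56.44 kips; 0.6 F_y A_gv = 59.06 kips → shear rupture governs the shear term.
R_n = 56.44 + 1.0 × 70 × 0.25 = 73.94 kips.
Allowable strength R_n/Ω = 73.94 / 2 = 37 kips.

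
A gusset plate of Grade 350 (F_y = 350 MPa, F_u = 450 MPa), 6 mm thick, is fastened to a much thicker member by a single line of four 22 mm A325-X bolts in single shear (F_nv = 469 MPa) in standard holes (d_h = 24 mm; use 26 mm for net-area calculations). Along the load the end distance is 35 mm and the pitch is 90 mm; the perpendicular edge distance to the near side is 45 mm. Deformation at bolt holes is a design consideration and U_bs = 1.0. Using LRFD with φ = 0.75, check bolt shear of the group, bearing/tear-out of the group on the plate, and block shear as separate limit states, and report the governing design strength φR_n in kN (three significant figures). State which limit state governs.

Bolt shear: A_b = π·22²/4 = 380.1 mm²; R_n = 469 × 380.1 × 4 × 1 / 1000 = 713.1 kN → 0.75 × 713.1 = 535 kN.
Bearing: edge l_c = 23, r_n = 74.52 kN; interior l_c = 66, r_n = 142.6 kN; R_n = 74.52 + 3·142.6 = 502.2 kN → 377 kN.
Block shear: A_gv = 1830, A_nv = 1284, A_nt = 192 mm²; R_n = min(0.6F_uA_nv, 0.6F_yA_gv) + U_bs·F_u·A_nt = 433.1 kN → 325 kN.
Block shear governs: 325 kN.

325 kN (block shear governs)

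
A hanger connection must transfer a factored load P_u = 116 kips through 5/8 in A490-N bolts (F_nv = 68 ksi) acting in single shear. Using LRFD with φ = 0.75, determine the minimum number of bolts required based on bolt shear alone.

8 bolts

A_b = π·0.625²/4 = 0.3068 in².
Per-bolt design strength φR_n = 0.75 × 68 × 0.3068 × 1 = 15.65 kips.
n ≥ 116 / 15.65 = 7.414 → use 8 bolts.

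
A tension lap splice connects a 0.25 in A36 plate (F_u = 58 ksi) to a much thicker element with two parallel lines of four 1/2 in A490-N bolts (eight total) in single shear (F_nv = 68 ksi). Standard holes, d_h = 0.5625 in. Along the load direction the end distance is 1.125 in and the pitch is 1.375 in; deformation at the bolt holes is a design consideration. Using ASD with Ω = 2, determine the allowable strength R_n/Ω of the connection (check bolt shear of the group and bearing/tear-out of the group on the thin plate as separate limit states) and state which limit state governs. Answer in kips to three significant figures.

Bolt shear: A_b = π·0.5²/4 = 0.1963 in²; R_n = 68 × 0.1963 × 8 × 1 = 106.8 kips → 106.8 / 2 = 53.4 kips.
Bearing (1.2 l_c t F_u ≤ 2.4 d t F_u): upper limit = 2.4·0.5·0.25·58 = 17.4 kips.
  Edge l_c = 1.125 − 0.5625/2 = 0.8438 → r_n = 14.68 kips; interior l_c = 1.375 − 0.5625 = 0.8125 → r_n = 14.14 kips.
  R_n,bearing = 2·14.68 + 6·14.14 = 114.2 kips → 114.2 / 2 = 57.1 kips.
Bolt shear governs: 53.4 kips.

53.4 kips (bolt shear governs)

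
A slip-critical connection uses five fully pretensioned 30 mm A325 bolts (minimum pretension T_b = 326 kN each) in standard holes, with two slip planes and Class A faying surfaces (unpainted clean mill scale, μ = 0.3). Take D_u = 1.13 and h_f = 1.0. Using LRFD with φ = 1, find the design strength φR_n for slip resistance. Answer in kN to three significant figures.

R_n = μ · D_u · h_f · T_b · n_s · n_b = 0.3 × 1.13 × 1.0 × 326 × 2 × 5 = 1105 kN.
Design strength φR_n = 1 × 1105 = 1110 kN.

1110 kN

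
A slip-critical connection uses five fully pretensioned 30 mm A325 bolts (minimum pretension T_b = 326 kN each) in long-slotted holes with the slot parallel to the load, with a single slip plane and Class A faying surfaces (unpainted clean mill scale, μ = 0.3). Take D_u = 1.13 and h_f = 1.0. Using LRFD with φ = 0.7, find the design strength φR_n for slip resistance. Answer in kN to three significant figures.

387 kN

R_n = μ · D_u · h_f · T_b · n_s · n_b = 0.3 × 1.13 × 1.0 × 326 × 1 × 5 = 552.6 kN.
Design strength φR_n = 0.7 × 552.6 = 387 kN.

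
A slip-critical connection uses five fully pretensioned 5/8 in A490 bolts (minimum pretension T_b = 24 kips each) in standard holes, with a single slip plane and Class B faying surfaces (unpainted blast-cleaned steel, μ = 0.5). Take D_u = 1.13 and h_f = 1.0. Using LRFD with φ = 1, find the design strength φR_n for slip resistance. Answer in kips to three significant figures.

67.8 kips

R_n = μ · D_u · h_f · T_b · n_s · n_b = 0.5 × 1.13 × 1.0 × 24 × 1 × 5 = 67.8 kips.
Design strength φR_n = 1 × 67.8 = 67.8 kips.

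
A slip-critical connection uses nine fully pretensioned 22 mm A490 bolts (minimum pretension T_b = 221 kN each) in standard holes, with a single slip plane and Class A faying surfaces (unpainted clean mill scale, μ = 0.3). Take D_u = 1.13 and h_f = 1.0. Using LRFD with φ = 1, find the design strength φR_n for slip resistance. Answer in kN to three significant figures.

R_n = μ · D_u · h_f · T_b · n_s · n_b = 0.3 × 1.13 × 1.0 × 221 × 1 × 9 = 674.3 kN.
Design strength φR_n = 1 × 674.3 = 674 kN.

674 kN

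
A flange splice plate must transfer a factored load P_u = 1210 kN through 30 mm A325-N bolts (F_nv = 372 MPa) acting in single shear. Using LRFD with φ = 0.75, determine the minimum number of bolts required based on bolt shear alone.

A_b = π·30²/4 = 706.9 mm².
Per-bolt design strength φR_n = 0.75 × 372 × 706.9 × 1 / 1000 = 197.2 kN.
n ≥ 1210 / 197.2 = 6.135 → use 7 bolts.

7 bolts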